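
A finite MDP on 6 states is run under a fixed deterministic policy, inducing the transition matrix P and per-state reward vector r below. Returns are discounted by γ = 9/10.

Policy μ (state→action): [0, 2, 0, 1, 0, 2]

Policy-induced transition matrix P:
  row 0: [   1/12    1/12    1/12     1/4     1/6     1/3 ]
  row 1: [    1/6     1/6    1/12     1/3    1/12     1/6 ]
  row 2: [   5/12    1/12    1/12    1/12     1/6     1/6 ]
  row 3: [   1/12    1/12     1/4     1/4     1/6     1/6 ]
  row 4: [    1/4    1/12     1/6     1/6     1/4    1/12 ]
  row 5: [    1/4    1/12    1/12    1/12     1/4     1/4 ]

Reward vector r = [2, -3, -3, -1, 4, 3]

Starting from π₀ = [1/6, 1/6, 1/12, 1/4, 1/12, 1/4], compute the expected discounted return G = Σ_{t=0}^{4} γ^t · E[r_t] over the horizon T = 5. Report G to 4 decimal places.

G = 3.1591

t=0: π = [0.1667, 0.1667, 0.0833, 0.2500, 0.0833, 0.2500], E[r] = 0.4167, γ^t·E[r] = 0.416667, running G = 0.416667
t=1: π = [0.1806, 0.0972, 0.1319, 0.2014, 0.1806, 0.2083], E[r] = 0.8194, γ^t·E[r] = 0.737500, running G = 1.154167
t=2: π = [0.2002, 0.0914, 0.1319, 0.1863, 0.1910, 0.1991], E[r] = 0.9051, γ^t·E[r] = 0.733125, running G = 1.887292
t=3: π = [0.1999, 0.0910, 0.1303, 0.1865, 0.1916, 0.2007], E[r] = 0.9179, γ^t·E[r] = 0.669164, running G = 2.556456
t=4: π = [0.1997, 0.0909, 0.1304, 0.1864, 0.1918, 0.2008], E[r] = 0.9185, γ^t·E[r] = 0.602612, running G = 3.159067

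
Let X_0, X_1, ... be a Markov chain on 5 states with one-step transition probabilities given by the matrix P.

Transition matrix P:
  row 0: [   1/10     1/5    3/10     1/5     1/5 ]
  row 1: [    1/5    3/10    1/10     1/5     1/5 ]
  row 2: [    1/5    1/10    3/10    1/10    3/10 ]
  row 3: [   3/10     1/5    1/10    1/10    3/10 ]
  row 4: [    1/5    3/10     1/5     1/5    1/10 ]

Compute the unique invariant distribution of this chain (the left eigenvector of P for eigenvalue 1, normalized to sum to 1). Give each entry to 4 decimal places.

Balance equations π_j = Σ_i π_i·P[i][j]:
  π_0 = 1/10·π_0 + 1/5·π_1 + 1/5·π_2 + 3/10·π_3 + 1/5·π_4
  π_1 = 1/5·π_0 + 3/10·π_1 + 1/10·π_2 + 1/5·π_3 + 3/10·π_4
  π_2 = 3/10·π_0 + 1/10·π_1 + 3/10·π_2 + 1/10·π_3 + 1/5·π_4
  π_3 = 1/5·π_0 + 1/5·π_1 + 1/10·π_2 + 1/10·π_3 + 1/5·π_4
  normalize: π_0 + π_1 + π_2 + π_3 + π_4 = 1
Solving the linear system gives exactly π = [2077/10560, 2363/10560, 193/960, 157/960, 227/1056].

π = [0.1967, 0.2238, 0.2010, 0.1635, 0.2150]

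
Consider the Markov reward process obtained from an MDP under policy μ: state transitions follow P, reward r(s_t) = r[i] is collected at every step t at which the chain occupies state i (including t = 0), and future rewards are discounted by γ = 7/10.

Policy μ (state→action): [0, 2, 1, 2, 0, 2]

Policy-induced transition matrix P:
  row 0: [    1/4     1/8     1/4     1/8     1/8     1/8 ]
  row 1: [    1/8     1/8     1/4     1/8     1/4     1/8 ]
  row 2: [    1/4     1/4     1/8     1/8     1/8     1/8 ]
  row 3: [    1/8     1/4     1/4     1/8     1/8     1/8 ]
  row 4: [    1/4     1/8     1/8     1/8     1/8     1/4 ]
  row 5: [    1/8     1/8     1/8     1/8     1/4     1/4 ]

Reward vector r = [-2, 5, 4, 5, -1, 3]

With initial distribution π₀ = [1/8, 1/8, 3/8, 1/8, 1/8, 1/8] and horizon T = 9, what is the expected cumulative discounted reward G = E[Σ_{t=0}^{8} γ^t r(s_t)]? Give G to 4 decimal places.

G = 7.4565

t=0: π = [0.1250, 0.1250, 0.3750, 0.1250, 0.1250, 0.1250], E[r] = 2.7500, γ^t·E[r] = 2.750000, running G = 2.750000
t=1: π = [0.2031, 0.1875, 0.1719, 0.1250, 0.1563, 0.1563], E[r] = 2.1563, γ^t·E[r] = 1.509375, running G = 4.259375
t=2: π = [0.1914, 0.1621, 0.1895, 0.1250, 0.1680, 0.1641], E[r] = 2.1348, γ^t·E[r] = 1.046035, running G = 5.305410
t=3: π = [0.1936, 0.1643, 0.1848, 0.1250, 0.1658, 0.1665], E[r] = 2.1323, γ^t·E[r] = 0.731387, running G = 6.036797
t=4: π = [0.1930, 0.1637, 0.1854, 0.1250, 0.1664, 0.1665], E[r] = 2.1323, γ^t·E[r] = 0.511964, running G = 6.548761
t=5: π = [0.1931, 0.1638, 0.1852, 0.1250, 0.1663, 0.1666], E[r] = 2.1322, γ^t·E[r] = 0.358362, running G = 6.907123
t=6: π = [0.1931, 0.1638, 0.1852, 0.1250, 0.1663, 0.1666], E[r] = 2.1322, γ^t·E[r] = 0.250853, running G = 7.157976
t=7: π = [0.1931, 0.1638, 0.1852, 0.1250, 0.1663, 0.1666], E[r] = 2.1322, γ^t·E[r] = 0.175597, running G = 7.333573
t=8: π = [0.1931, 0.1638, 0.1852, 0.1250, 0.1663, 0.1666], E[r] = 2.1322, γ^t·E[r] = 0.122918, running G = 7.456491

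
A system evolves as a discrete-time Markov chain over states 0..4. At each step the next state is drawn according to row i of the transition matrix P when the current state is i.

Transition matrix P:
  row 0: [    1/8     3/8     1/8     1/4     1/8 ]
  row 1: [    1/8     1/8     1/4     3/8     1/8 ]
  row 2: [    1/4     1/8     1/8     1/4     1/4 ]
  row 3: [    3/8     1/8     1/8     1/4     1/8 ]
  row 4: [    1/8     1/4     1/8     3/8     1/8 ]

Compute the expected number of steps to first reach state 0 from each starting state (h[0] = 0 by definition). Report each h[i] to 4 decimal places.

h = [0.0000, 4.4452, 4.0616, 3.5000, 4.4932]

First-step conditioning: h[0] = 0; for i ≠ 0, h[i] = 1 + Σ_k P[i][k]·h[k].
  h[1] = 1 + 1/8·h[1] + 1/4·h[2] + 3/8·h[3] + 1/8·h[4]
  h[2] = 1 + 1/8·h[1] + 1/8·h[2] + 1/4·h[3] + 1/4·h[4]
  h[3] = 1 + 1/8·h[1] + 1/8·h[2] + 1/4·h[3] + 1/8·h[4]
  h[4] = 1 + 1/4·h[1] + 1/8·h[2] + 3/8·h[3] + 1/8·h[4]
Solving the 4×4 linear system over states ≠ 0 gives exactly h = [0, 649/146, 593/146, 7/2, 328/73] (h[0] = 0 is the target).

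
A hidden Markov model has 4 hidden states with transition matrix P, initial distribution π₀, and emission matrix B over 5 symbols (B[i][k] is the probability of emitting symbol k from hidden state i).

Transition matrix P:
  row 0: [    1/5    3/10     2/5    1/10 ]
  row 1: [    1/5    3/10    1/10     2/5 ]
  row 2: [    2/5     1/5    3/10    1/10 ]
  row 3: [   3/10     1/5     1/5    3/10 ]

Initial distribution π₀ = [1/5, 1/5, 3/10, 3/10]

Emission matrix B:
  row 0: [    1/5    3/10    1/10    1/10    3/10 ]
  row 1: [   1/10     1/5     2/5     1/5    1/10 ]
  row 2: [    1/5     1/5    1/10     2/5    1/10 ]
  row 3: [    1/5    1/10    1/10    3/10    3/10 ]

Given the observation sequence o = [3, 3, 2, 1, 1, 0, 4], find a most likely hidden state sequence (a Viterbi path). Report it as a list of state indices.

path = [2, 2, 0, 2, 0, 2, 0]

t=0: δ = [2.000e-02, 4.000e-02, 1.200e-01, 9.000e-02]  (obs o_0=3)
t=1: δ = [4.800e-03, 4.800e-03, 1.440e-02, 8.100e-03]  ψ = [2, 2, 2, 3]  (obs o_1=3)
t=2: δ = [5.760e-04, 1.152e-03, 4.320e-04, 2.430e-04]  ψ = [2, 2, 2, 3]  (obs o_2=2)
t=3: δ = [6.912e-05, 6.912e-05, 4.608e-05, 4.608e-05]  ψ = [1, 1, 0, 1]  (obs o_3=1)
t=4: δ = [5.530e-06, 4.147e-06, 5.530e-06, 2.765e-06]  ψ = [2, 0, 0, 1]  (obs o_4=1)
t=5: δ = [4.424e-07, 1.659e-07, 4.424e-07, 3.318e-07]  ψ = [2, 0, 0, 1]  (obs o_5=0)
t=6: δ = [5.308e-08, 1.327e-08, 1.769e-08, 2.986e-08]  ψ = [2, 0, 0, 3]  (obs o_6=4)
backtrack: best end state = 0; path = [2, 2, 0, 2, 0, 2, 0]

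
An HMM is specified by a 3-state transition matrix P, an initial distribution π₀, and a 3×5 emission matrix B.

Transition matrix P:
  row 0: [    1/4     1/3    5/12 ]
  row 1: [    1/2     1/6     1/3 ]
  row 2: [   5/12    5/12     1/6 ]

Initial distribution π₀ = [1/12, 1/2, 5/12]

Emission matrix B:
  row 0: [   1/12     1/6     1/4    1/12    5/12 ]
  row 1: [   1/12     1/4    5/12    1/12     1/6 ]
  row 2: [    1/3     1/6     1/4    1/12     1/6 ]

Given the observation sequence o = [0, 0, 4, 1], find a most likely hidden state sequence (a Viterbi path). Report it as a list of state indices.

path = [2, 2, 0, 1]

t=0: δ = [6.944e-03, 4.167e-02, 1.389e-01]  (obs o_0=0)
t=1: δ = [4.823e-03, 4.823e-03, 7.716e-03]  ψ = [2, 2, 2]  (obs o_1=0)
t=2: δ = [1.340e-03, 5.358e-04, 3.349e-04]  ψ = [2, 2, 0]  (obs o_2=4)
t=3: δ = [5.582e-05, 1.116e-04, 9.303e-05]  ψ = [0, 0, 0]  (obs o_3=1)
backtrack: best end state = 1; path = [2, 2, 0, 1]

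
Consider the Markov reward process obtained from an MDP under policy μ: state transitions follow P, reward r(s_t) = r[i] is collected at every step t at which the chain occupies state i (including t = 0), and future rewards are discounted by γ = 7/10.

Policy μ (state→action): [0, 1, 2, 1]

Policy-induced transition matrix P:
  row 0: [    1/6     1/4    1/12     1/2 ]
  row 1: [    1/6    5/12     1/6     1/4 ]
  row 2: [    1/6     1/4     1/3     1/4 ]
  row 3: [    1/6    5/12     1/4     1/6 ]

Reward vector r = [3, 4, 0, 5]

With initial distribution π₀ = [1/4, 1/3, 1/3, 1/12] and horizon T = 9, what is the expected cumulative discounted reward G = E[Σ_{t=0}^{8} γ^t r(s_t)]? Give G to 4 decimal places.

G = 9.6953

t=0: π = [0.2500, 0.3333, 0.3333, 0.0833], E[r] = 2.5000, γ^t·E[r] = 2.500000, running G = 2.500000
t=1: π = [0.1667, 0.3194, 0.2083, 0.3056], E[r] = 3.3056, γ^t·E[r] = 2.313889, running G = 4.813889
t=2: π = [0.1667, 0.3542, 0.2130, 0.2662], E[r] = 3.2477, γ^t·E[r] = 1.591366, running G = 6.405255
t=3: π = [0.1667, 0.3534, 0.2105, 0.2695], E[r] = 3.2610, γ^t·E[r] = 1.118521, running G = 7.523776
t=4: π = [0.1667, 0.3538, 0.2103, 0.2692], E[r] = 3.2613, γ^t·E[r] = 0.783038, running G = 8.306814
t=5: π = [0.1667, 0.3538, 0.2103, 0.2692], E[r] = 3.2615, γ^t·E[r] = 0.548162, running G = 8.854977
t=6: π = [0.1667, 0.3538, 0.2103, 0.2692], E[r] = 3.2615, γ^t·E[r] = 0.383716, running G = 9.238693
t=7: π = [0.1667, 0.3538, 0.2103, 0.2692], E[r] = 3.2615, γ^t·E[r] = 0.268602, running G = 9.507294
t=8: π = [0.1667, 0.3538, 0.2103, 0.2692], E[r] = 3.2615, γ^t·E[r] = 0.188021, running G = 9.695315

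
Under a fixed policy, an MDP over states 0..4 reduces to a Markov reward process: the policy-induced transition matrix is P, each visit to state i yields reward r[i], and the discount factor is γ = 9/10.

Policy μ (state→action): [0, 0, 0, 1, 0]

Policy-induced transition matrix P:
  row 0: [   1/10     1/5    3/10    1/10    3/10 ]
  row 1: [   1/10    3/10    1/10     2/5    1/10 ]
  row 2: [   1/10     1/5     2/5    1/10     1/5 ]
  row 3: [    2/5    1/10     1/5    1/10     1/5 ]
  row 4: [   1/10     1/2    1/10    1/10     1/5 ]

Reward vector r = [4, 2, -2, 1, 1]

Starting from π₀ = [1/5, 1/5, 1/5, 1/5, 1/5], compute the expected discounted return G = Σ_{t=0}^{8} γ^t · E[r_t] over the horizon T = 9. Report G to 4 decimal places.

G = 6.7641

t=0: π = [0.2000, 0.2000, 0.2000, 0.2000, 0.2000], E[r] = 1.2000, γ^t·E[r] = 1.200000, running G = 1.200000
t=1: π = [0.1600, 0.2600, 0.2200, 0.1600, 0.2000], E[r] = 1.0800, γ^t·E[r] = 0.972000, running G = 2.172000
t=2: π = [0.1480, 0.2700, 0.2140, 0.1780, 0.1900], E[r] = 1.0720, γ^t·E[r] = 0.868320, running G = 3.040320
t=3: π = [0.1534, 0.2662, 0.2116, 0.1810, 0.1878], E[r] = 1.0916, γ^t·E[r] = 0.795776, running G = 3.836096
t=4: π = [0.1543, 0.2649, 0.2123, 0.1799, 0.1887], E[r] = 1.0910, γ^t·E[r] = 0.715792, running G = 4.551888
t=5: π = [0.1540, 0.2651, 0.2125, 0.1795, 0.1889], E[r] = 1.0894, γ^t·E[r] = 0.643290, running G = 5.195179
t=6: π = [0.1538, 0.2652, 0.2125, 0.1795, 0.1889], E[r] = 1.0893, γ^t·E[r] = 0.578887, running G = 5.774065
t=7: π = [0.1539, 0.2652, 0.2125, 0.1796, 0.1889], E[r] = 1.0894, γ^t·E[r] = 0.521061, running G = 6.295127
t=8: π = [0.1539, 0.2652, 0.2125, 0.1796, 0.1889], E[r] = 1.0894, γ^t·E[r] = 0.468964, running G = 6.764091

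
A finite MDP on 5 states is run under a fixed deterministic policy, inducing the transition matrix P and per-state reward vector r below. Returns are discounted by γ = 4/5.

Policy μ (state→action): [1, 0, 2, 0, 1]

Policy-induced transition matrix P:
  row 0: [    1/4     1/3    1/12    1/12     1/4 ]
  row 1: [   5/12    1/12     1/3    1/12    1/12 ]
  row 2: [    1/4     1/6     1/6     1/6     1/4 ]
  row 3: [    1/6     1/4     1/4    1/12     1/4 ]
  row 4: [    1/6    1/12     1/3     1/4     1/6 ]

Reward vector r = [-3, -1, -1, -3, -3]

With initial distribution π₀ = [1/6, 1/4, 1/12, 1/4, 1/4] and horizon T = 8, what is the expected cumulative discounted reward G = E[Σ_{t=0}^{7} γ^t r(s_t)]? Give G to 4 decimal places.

t=0: π = [0.1667, 0.2500, 0.0833, 0.2500, 0.2500], E[r] = -2.3333, γ^t·E[r] = -2.333333, running G = -2.333333
t=1: π = [0.2500, 0.1736, 0.2569, 0.1319, 0.1875], E[r] = -2.1389, γ^t·E[r] = -1.711111, running G = -4.044444
t=2: π = [0.2523, 0.1892, 0.2170, 0.1360, 0.2054], E[r] = -2.1875, γ^t·E[r] = -1.400000, running G = -5.444444
t=3: π = [0.2531, 0.1872, 0.2228, 0.1357, 0.2013], E[r] = -2.1802, γ^t·E[r] = -1.116247, running G = -6.560691
t=4: π = [0.2531, 0.1878, 0.2216, 0.1355, 0.2020], E[r] = -2.1812, γ^t·E[r] = -0.893412, running G = -7.454104
t=5: π = [0.2532, 0.1877, 0.2218, 0.1355, 0.2019], E[r] = -2.1810, γ^t·E[r] = -0.714680, running G = -8.168784
t=6: π = [0.2532, 0.1877, 0.2218, 0.1355, 0.2019], E[r] = -2.1811, γ^t·E[r] = -0.571752, running G = -8.740535
t=7: π = [0.2532, 0.1877, 0.2218, 0.1355, 0.2019], E[r] = -2.1811, γ^t·E[r] = -0.457400, running G = -9.197935

G = -9.1979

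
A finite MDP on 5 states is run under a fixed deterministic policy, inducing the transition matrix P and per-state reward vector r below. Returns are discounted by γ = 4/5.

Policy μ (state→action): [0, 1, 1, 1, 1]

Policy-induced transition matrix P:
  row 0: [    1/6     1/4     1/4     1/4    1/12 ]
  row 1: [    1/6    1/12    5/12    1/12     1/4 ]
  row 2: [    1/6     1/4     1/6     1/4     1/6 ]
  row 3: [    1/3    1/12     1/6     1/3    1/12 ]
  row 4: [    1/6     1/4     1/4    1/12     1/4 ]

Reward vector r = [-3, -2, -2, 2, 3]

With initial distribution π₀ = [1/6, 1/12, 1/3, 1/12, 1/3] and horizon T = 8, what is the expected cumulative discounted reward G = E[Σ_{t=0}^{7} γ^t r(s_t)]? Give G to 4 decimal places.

G = -1.9004

t=0: π = [0.1667, 0.0833, 0.3333, 0.0833, 0.3333], E[r] = -0.1667, γ^t·E[r] = -0.166667, running G = -0.166667
t=1: π = [0.1806, 0.2222, 0.2292, 0.1875, 0.1806], E[r] = -0.5278, γ^t·E[r] = -0.422222, running G = -0.588889
t=2: π = [0.1979, 0.1817, 0.2523, 0.1985, 0.1696], E[r] = -0.5561, γ^t·E[r] = -0.355926, running G = -0.944815
t=3: π = [0.1997, 0.1866, 0.2427, 0.2080, 0.1629], E[r] = -0.5532, γ^t·E[r] = -0.283259, running G = -1.228074
t=4: π = [0.2013, 0.1842, 0.2435, 0.2091, 0.1618], E[r] = -0.5559, γ^t·E[r] = -0.227715, running G = -1.455789
t=5: π = [0.2015, 0.1844, 0.2430, 0.2097, 0.1613], E[r] = -0.5560, γ^t·E[r] = -0.182191, running G = -1.637980
t=6: π = [0.2016, 0.1843, 0.2430, 0.2099, 0.1612], E[r] = -0.5562, γ^t·E[r] = -0.145797, running G = -1.783777
t=7: π = [0.2016, 0.1843, 0.2430, 0.2099, 0.1612], E[r] = -0.5562, γ^t·E[r] = -0.116640, running G = -1.900418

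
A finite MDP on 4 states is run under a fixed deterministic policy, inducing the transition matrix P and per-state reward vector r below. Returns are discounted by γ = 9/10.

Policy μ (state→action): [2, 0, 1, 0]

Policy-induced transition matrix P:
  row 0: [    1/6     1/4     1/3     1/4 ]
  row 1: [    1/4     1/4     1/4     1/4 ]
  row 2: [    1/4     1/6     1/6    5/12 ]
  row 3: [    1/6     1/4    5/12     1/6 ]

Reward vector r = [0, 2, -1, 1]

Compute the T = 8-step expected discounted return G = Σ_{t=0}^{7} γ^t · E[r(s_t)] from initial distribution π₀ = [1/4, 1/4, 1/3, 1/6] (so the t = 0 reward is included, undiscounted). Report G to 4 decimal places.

t=0: π = [0.2500, 0.2500, 0.3333, 0.1667], E[r] = 0.3333, γ^t·E[r] = 0.333333, running G = 0.333333
t=1: π = [0.2153, 0.2222, 0.2708, 0.2917], E[r] = 0.4653, γ^t·E[r] = 0.418750, running G = 0.752083
t=2: π = [0.2078, 0.2274, 0.2940, 0.2708], E[r] = 0.4317, γ^t·E[r] = 0.349688, running G = 1.101771
t=3: π = [0.2101, 0.2255, 0.2880, 0.2764], E[r] = 0.4395, γ^t·E[r] = 0.320379, running G = 1.422150
t=4: π = [0.2095, 0.2260, 0.2896, 0.2750], E[r] = 0.4374, γ^t·E[r] = 0.286965, running G = 1.709114
t=5: π = [0.2096, 0.2259, 0.2891, 0.2754], E[r] = 0.4379, γ^t·E[r] = 0.258598, running G = 1.967713
t=6: π = [0.2096, 0.2259, 0.2893, 0.2752], E[r] = 0.4378, γ^t·E[r] = 0.232659, running G = 2.200371
t=7: π = [0.2096, 0.2259, 0.2892, 0.2753], E[r] = 0.4378, γ^t·E[r] = 0.209412, running G = 2.409784

G = 2.4098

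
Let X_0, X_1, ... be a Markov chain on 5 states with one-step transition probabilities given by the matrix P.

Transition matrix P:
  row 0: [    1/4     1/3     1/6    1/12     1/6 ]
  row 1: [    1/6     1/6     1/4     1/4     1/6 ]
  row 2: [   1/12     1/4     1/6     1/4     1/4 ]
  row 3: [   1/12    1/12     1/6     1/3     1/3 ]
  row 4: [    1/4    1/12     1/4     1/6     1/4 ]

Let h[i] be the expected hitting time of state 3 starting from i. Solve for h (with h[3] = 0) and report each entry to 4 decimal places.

First-step conditioning: h[3] = 0; for i ≠ 3, h[i] = 1 + Σ_k P[i][k]·h[k].
  h[0] = 1 + 1/4·h[0] + 1/3·h[1] + 1/6·h[2] + 1/6·h[4]
  h[1] = 1 + 1/6·h[0] + 1/6·h[1] + 1/4·h[2] + 1/6·h[4]
  h[2] = 1 + 1/12·h[0] + 1/4·h[1] + 1/6·h[2] + 1/4·h[4]
  h[4] = 1 + 1/4·h[0] + 1/12·h[1] + 1/4·h[2] + 1/4·h[4]
Solving the 4×4 linear system over states ≠ 3 gives exactly h = [3696/635, 3126/635, 3108/635, 0, 3462/635] (h[3] = 0 is the target).

h = [5.8205, 4.9228, 4.8945, 0.0000, 5.4520]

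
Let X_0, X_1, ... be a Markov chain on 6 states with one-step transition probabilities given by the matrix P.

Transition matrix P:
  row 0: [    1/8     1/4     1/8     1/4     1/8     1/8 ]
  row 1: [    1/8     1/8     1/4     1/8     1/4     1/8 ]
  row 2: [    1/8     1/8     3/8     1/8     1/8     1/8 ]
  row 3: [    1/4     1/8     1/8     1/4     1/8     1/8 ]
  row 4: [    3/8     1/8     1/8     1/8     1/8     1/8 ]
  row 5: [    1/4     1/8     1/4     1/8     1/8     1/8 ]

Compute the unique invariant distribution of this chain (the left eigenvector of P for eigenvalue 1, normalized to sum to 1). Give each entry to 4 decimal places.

Balance equations π_j = Σ_i π_i·P[i][j]:
  π_0 = 1/8·π_0 + 1/8·π_1 + 1/8·π_2 + 1/4·π_3 + 3/8·π_4 + 1/4·π_5
  π_1 = 1/4·π_0 + 1/8·π_1 + 1/8·π_2 + 1/8·π_3 + 1/8·π_4 + 1/8·π_5
  π_2 = 1/8·π_0 + 1/4·π_1 + 3/8·π_2 + 1/8·π_3 + 1/8·π_4 + 1/4·π_5
  π_3 = 1/4·π_0 + 1/8·π_1 + 1/8·π_2 + 1/4·π_3 + 1/8·π_4 + 1/8·π_5
  π_4 = 1/8·π_0 + 1/4·π_1 + 1/8·π_2 + 1/8·π_3 + 1/8·π_4 + 1/8·π_5
  normalize: π_0 + π_1 + π_2 + π_3 + π_4 + π_5 = 1
Solving the linear system gives exactly π = [347/1753, 525/3506, 5959/28048, 300/1753, 4031/28048, 1/8].

π = [0.1979, 0.1497, 0.2125, 0.1711, 0.1437, 0.1250]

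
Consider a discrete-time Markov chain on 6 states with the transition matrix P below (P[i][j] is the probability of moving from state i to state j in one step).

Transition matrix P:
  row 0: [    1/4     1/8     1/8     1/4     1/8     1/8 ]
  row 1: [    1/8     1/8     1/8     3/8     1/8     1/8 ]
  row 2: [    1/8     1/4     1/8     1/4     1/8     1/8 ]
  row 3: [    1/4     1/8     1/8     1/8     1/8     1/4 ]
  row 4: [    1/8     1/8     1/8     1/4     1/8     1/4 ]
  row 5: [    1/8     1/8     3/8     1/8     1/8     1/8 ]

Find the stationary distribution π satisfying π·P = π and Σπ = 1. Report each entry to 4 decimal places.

π = [0.1743, 0.1459, 0.1670, 0.2198, 0.1250, 0.1681]

Balance equations π_j = Σ_i π_i·P[i][j]:
  π_0 = 1/4·π_0 + 1/8·π_1 + 1/8·π_2 + 1/4·π_3 + 1/8·π_4 + 1/8·π_5
  π_1 = 1/8·π_0 + 1/8·π_1 + 1/4·π_2 + 1/8·π_3 + 1/8·π_4 + 1/8·π_5
  π_2 = 1/8·π_0 + 1/8·π_1 + 1/8·π_2 + 1/8·π_3 + 1/8·π_4 + 3/8·π_5
  π_3 = 1/4·π_0 + 3/8·π_1 + 1/4·π_2 + 1/8·π_3 + 1/4·π_4 + 1/8·π_5
  π_4 = 1/8·π_0 + 1/8·π_1 + 1/8·π_2 + 1/8·π_3 + 1/8·π_4 + 1/8·π_5
  normalize: π_0 + π_1 + π_2 + π_3 + π_4 + π_5 = 1
Solving the linear system gives exactly π = [651/3736, 545/3736, 78/467, 821/3736, 1/8, 157/934].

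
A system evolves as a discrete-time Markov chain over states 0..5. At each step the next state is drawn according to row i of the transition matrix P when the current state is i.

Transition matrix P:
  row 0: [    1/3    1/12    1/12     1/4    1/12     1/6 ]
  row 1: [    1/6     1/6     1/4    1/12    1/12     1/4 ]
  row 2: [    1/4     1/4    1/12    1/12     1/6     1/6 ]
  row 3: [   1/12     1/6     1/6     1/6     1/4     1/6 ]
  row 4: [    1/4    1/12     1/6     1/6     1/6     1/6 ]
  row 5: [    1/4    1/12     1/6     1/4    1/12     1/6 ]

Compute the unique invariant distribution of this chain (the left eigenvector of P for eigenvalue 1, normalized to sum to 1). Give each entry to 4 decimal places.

π = [0.2284, 0.1337, 0.1466, 0.1772, 0.1364, 0.1778]

Balance equations π_j = Σ_i π_i·P[i][j]:
  π_0 = 1/3·π_0 + 1/6·π_1 + 1/4·π_2 + 1/12·π_3 + 1/4·π_4 + 1/4·π_5
  π_1 = 1/12·π_0 + 1/6·π_1 + 1/4·π_2 + 1/6·π_3 + 1/12·π_4 + 1/12·π_5
  π_2 = 1/12·π_0 + 1/4·π_1 + 1/12·π_2 + 1/6·π_3 + 1/6·π_4 + 1/6·π_5
  π_3 = 1/4·π_0 + 1/12·π_1 + 1/12·π_2 + 1/6·π_3 + 1/6·π_4 + 1/4·π_5
  π_4 = 1/12·π_0 + 1/12·π_1 + 1/6·π_2 + 1/4·π_3 + 1/6·π_4 + 1/12·π_5
  normalize: π_0 + π_1 + π_2 + π_3 + π_4 + π_5 = 1
Solving the linear system gives exactly π = [17403/76207, 10186/76207, 11169/76207, 13501/76207, 10398/76207, 13550/76207].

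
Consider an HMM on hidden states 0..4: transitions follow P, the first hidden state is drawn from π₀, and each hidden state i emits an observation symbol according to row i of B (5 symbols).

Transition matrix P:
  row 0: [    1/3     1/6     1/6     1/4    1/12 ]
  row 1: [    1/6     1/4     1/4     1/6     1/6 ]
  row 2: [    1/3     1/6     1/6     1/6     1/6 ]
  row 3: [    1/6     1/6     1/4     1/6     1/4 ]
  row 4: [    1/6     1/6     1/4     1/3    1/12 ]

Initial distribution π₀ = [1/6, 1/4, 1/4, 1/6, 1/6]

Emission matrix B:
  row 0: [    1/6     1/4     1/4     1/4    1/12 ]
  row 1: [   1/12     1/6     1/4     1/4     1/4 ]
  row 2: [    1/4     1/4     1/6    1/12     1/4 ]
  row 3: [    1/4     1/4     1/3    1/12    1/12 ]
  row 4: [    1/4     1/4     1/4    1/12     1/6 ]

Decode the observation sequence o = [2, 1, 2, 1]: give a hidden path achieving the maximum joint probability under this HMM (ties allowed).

t=0: δ = [4.167e-02, 6.250e-02, 4.167e-02, 5.556e-02, 4.167e-02]  (obs o_0=2)
t=1: δ = [3.472e-03, 2.604e-03, 3.906e-03, 3.472e-03, 3.472e-03]  ψ = [0, 1, 1, 4, 3]  (obs o_1=1)
t=2: δ = [3.255e-04, 1.628e-04, 1.447e-04, 3.858e-04, 2.170e-04]  ψ = [2, 1, 3, 4, 3]  (obs o_2=2)
t=3: δ = [2.713e-05, 1.072e-05, 2.411e-05, 2.035e-05, 2.411e-05]  ψ = [0, 3, 3, 0, 3]  (obs o_3=1)
backtrack: best end state = 0; path = [1, 2, 0, 0]

path = [1, 2, 0, 0]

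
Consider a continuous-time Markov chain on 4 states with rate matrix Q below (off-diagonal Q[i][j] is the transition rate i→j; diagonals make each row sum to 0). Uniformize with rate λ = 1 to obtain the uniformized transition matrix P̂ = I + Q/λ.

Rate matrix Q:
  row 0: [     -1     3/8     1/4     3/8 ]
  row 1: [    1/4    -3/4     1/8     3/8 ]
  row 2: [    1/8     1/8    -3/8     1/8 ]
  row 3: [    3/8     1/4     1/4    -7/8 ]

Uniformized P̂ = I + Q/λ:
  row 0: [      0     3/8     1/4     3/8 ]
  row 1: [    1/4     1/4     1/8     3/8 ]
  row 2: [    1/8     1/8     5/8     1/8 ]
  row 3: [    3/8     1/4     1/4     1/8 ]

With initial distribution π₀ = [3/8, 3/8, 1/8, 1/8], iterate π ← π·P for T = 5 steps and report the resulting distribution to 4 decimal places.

π = [0.1878, 0.2307, 0.3509, 0.2307]

t=0: π = [0.3750, 0.3750, 0.1250, 0.1250]
t=1: π = [0.1563, 0.2813, 0.2500, 0.3125]
t=2: π = [0.2188, 0.2383, 0.3086, 0.2344]
t=3: π = [0.1860, 0.2388, 0.3359, 0.2393]
t=4: π = [0.1914, 0.2313, 0.3461, 0.2312]
t=5: π = [0.1878, 0.2307, 0.3509, 0.2307]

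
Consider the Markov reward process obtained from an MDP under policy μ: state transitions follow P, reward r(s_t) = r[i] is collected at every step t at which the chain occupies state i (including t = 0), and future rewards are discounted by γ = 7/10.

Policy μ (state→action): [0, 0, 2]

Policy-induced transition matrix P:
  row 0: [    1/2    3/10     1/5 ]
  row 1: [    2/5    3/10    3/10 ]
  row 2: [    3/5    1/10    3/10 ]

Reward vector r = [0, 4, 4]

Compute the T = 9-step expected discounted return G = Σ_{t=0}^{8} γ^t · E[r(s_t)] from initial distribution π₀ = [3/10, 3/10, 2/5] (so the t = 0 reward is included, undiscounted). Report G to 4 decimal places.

G = 7.1595

t=0: π = [0.3000, 0.3000, 0.4000], E[r] = 2.8000, γ^t·E[r] = 2.800000, running G = 2.800000
t=1: π = [0.5100, 0.2200, 0.2700], E[r] = 1.9600, γ^t·E[r] = 1.372000, running G = 4.172000
t=2: π = [0.5050, 0.2460, 0.2490], E[r] = 1.9800, γ^t·E[r] = 0.970200, running G = 5.142200
t=3: π = [0.5003, 0.2502, 0.2495], E[r] = 1.9988, γ^t·E[r] = 0.685588, running G = 5.827788
t=4: π = [0.4999, 0.2501, 0.2500], E[r] = 2.0003, γ^t·E[r] = 0.480267, running G = 6.308056
t=5: π = [0.5000, 0.2500, 0.2500], E[r] = 2.0001, γ^t·E[r] = 0.336149, running G = 6.644204
t=6: π = [0.5000, 0.2500, 0.2500], E[r] = 2.0000, γ^t·E[r] = 0.235298, running G = 6.879502
t=7: π = [0.5000, 0.2500, 0.2500], E[r] = 2.0000, γ^t·E[r] = 0.164709, running G = 7.044211
t=8: π = [0.5000, 0.2500, 0.2500], E[r] = 2.0000, γ^t·E[r] = 0.115296, running G = 7.159507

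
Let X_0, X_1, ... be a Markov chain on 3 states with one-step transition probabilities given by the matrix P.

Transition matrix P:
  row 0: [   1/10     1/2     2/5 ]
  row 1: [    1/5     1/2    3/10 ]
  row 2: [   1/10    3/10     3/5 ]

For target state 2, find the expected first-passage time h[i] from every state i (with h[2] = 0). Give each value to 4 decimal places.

First-step conditioning: h[2] = 0; for i ≠ 2, h[i] = 1 + Σ_k P[i][k]·h[k].
  h[0] = 1 + 1/10·h[0] + 1/2·h[1]
  h[1] = 1 + 1/5·h[0] + 1/2·h[1]
Solving the 2×2 linear system over states ≠ 2 gives exactly h = [20/7, 22/7, 0] (h[2] = 0 is the target).

h = [2.8571, 3.1429, 0.0000]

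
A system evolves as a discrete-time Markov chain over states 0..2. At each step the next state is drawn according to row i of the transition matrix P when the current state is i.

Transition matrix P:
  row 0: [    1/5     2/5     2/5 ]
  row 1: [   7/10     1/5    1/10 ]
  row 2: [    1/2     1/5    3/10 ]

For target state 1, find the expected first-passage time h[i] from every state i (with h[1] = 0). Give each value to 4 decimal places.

First-step conditioning: h[1] = 0; for i ≠ 1, h[i] = 1 + Σ_k P[i][k]·h[k].
  h[0] = 1 + 1/5·h[0] + 2/5·h[2]
  h[2] = 1 + 1/2·h[0] + 3/10·h[2]
Solving the 2×2 linear system over states ≠ 1 gives exactly h = [55/18, 0, 65/18] (h[1] = 0 is the target).

h = [3.0556, 0.0000, 3.6111]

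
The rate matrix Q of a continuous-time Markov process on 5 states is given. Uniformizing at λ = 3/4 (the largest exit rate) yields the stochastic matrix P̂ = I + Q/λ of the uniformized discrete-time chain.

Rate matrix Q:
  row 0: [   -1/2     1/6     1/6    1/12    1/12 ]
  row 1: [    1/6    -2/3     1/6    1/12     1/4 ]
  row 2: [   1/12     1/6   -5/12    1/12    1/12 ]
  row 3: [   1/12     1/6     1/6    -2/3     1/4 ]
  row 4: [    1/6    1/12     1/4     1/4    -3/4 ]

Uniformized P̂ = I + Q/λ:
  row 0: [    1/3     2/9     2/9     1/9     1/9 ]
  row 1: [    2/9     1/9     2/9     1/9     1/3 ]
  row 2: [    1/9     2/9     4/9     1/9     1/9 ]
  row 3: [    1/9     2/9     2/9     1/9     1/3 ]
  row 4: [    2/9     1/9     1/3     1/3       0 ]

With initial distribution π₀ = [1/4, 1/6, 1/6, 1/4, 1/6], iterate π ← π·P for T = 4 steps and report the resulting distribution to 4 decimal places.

π = [0.1931, 0.1833, 0.3093, 0.1482, 0.1662]

t=0: π = [0.2500, 0.1667, 0.1667, 0.2500, 0.1667]
t=1: π = [0.2037, 0.1852, 0.2778, 0.1481, 0.1852]
t=2: π = [0.1975, 0.1811, 0.3045, 0.1523, 0.1646]
t=3: π = [0.1934, 0.1838, 0.3082, 0.1477, 0.1669]
t=4: π = [0.1931, 0.1833, 0.3093, 0.1482, 0.1662]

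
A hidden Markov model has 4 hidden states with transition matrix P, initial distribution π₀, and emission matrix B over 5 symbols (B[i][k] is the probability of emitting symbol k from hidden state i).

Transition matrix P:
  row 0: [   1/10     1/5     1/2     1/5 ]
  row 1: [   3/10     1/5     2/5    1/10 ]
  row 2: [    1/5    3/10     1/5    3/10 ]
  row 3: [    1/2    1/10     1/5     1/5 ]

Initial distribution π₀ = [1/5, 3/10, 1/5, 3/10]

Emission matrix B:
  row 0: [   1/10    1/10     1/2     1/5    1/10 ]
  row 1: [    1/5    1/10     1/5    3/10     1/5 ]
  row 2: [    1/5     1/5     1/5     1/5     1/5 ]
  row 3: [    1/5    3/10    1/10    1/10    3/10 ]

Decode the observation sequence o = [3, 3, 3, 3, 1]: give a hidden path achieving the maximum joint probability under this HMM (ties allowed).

t=0: δ = [4.000e-02, 9.000e-02, 4.000e-02, 3.000e-02]  (obs o_0=3)
t=1: δ = [5.400e-03, 5.400e-03, 7.200e-03, 1.200e-03]  ψ = [1, 1, 1, 2]  (obs o_1=3)
t=2: δ = [3.240e-04, 6.480e-04, 5.400e-04, 2.160e-04]  ψ = [1, 2, 0, 2]  (obs o_2=3)
t=3: δ = [3.888e-05, 4.860e-05, 5.184e-05, 1.620e-05]  ψ = [1, 2, 1, 2]  (obs o_3=3)
t=4: δ = [1.458e-06, 1.555e-06, 3.888e-06, 4.666e-06]  ψ = [1, 2, 0, 2]  (obs o_4=1)
backtrack: best end state = 3; path = [1, 2, 1, 2, 3]

path = [1, 2, 1, 2, 3]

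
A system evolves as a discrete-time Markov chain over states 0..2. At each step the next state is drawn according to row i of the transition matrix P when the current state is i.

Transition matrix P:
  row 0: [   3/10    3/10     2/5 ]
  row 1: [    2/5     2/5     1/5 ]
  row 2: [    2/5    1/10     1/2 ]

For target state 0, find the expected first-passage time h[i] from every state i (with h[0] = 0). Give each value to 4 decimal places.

First-step conditioning: h[0] = 0; for i ≠ 0, h[i] = 1 + Σ_k P[i][k]·h[k].
  h[1] = 1 + 2/5·h[1] + 1/5·h[2]
  h[2] = 1 + 1/10·h[1] + 1/2·h[2]
Solving the 2×2 linear system over states ≠ 0 gives exactly h = [0, 5/2, 5/2] (h[0] = 0 is the target).

h = [0.0000, 2.5000, 2.5000]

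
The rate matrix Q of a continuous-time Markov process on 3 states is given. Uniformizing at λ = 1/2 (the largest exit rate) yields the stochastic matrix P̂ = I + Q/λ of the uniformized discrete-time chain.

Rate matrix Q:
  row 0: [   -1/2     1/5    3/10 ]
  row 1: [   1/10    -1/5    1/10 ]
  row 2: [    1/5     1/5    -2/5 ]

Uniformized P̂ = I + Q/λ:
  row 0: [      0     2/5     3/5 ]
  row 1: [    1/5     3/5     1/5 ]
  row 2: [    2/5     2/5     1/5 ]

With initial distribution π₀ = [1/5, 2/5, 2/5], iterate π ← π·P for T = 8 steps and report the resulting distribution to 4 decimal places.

π = [0.2143, 0.5000, 0.2857]

t=0: π = [0.2000, 0.4000, 0.4000]
t=1: π = [0.2400, 0.4800, 0.2800]
t=2: π = [0.2080, 0.4960, 0.2960]
t=3: π = [0.2176, 0.4992, 0.2832]
t=4: π = [0.2131, 0.4998, 0.2870]
t=5: π = [0.2148, 0.5000, 0.2852]
t=6: π = [0.2141, 0.5000, 0.2859]
t=7: π = [0.2144, 0.5000, 0.2856]
t=8: π = [0.2143, 0.5000, 0.2857]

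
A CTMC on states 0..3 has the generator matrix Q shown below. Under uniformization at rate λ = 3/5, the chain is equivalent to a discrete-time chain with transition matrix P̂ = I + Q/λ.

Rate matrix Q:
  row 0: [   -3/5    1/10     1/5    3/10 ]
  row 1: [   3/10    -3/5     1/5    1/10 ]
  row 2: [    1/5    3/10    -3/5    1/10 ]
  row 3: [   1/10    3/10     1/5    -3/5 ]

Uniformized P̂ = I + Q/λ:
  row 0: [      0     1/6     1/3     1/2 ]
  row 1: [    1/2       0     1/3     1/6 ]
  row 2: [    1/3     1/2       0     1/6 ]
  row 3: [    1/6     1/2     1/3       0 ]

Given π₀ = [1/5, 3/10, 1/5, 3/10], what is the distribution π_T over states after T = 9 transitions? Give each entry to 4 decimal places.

π = [0.2575, 0.2761, 0.2500, 0.2164]

t=0: π = [0.2000, 0.3000, 0.2000, 0.3000]
t=1: π = [0.2667, 0.2833, 0.2667, 0.1833]
t=2: π = [0.2611, 0.2694, 0.2444, 0.2250]
t=3: π = [0.2537, 0.2782, 0.2519, 0.2162]
t=4: π = [0.2591, 0.2763, 0.2494, 0.2152]
t=5: π = [0.2572, 0.2755, 0.2502, 0.2172]
t=6: π = [0.2573, 0.2765, 0.2499, 0.2162]
t=7: π = [0.2576, 0.2759, 0.2500, 0.2164]
t=8: π = [0.2574, 0.2762, 0.2500, 0.2165]
t=9: π = [0.2575, 0.2761, 0.2500, 0.2164]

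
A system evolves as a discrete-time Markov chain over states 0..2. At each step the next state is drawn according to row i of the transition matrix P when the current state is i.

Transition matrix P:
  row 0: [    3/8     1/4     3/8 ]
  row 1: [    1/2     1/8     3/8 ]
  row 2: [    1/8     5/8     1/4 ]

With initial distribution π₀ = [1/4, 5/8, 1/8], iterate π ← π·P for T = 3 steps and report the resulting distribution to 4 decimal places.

π = [0.3372, 0.3291, 0.3337]

t=0: π = [0.2500, 0.6250, 0.1250]
t=1: π = [0.4219, 0.2188, 0.3594]
t=2: π = [0.3125, 0.3574, 0.3301]
t=3: π = [0.3372, 0.3291, 0.3337]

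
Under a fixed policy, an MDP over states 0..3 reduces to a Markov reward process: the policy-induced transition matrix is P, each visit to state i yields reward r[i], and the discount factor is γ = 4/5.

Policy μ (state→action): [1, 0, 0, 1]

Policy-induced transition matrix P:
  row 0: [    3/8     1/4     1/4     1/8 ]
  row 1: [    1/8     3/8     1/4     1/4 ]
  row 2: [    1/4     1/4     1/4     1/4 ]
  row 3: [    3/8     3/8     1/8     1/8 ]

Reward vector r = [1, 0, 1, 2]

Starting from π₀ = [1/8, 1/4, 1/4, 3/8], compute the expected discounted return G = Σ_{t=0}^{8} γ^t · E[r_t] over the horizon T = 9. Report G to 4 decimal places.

t=0: π = [0.1250, 0.2500, 0.2500, 0.3750], E[r] = 1.1250, γ^t·E[r] = 1.125000, running G = 1.125000
t=1: π = [0.2813, 0.3281, 0.2031, 0.1875], E[r] = 0.8594, γ^t·E[r] = 0.687500, running G = 1.812500
t=2: π = [0.2676, 0.3145, 0.2266, 0.1914], E[r] = 0.8770, γ^t·E[r] = 0.561250, running G = 2.373750
t=3: π = [0.2681, 0.3132, 0.2261, 0.1926], E[r] = 0.8794, γ^t·E[r] = 0.450250, running G = 2.824000
t=4: π = [0.2684, 0.3132, 0.2259, 0.1924], E[r] = 0.8792, γ^t·E[r] = 0.360113, running G = 3.184113
t=5: π = [0.2685, 0.3132, 0.2259, 0.1924], E[r] = 0.8792, γ^t·E[r] = 0.288093, running G = 3.472205
t=6: π = [0.2685, 0.3132, 0.2260, 0.1924], E[r] = 0.8792, γ^t·E[r] = 0.230476, running G = 3.702681
t=7: π = [0.2685, 0.3132, 0.2260, 0.1924], E[r] = 0.8792, γ^t·E[r] = 0.184380, running G = 3.887061
t=8: π = [0.2685, 0.3132, 0.2260, 0.1924], E[r] = 0.8792, γ^t·E[r] = 0.147504, running G = 4.034565

G = 4.0346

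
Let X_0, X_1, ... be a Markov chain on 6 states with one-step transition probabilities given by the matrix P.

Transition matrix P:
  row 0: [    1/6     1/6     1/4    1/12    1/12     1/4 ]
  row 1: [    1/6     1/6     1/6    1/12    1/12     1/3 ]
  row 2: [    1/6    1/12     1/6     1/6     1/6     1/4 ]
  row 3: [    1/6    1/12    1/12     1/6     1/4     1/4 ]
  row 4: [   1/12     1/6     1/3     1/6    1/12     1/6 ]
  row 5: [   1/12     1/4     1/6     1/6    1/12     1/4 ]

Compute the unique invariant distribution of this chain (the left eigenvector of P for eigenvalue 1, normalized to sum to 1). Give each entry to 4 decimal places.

π = [0.1354, 0.1604, 0.1865, 0.1420, 0.1225, 0.2532]

Balance equations π_j = Σ_i π_i·P[i][j]:
  π_0 = 1/6·π_0 + 1/6·π_1 + 1/6·π_2 + 1/6·π_3 + 1/12·π_4 + 1/12·π_5
  π_1 = 1/6·π_0 + 1/6·π_1 + 1/12·π_2 + 1/12·π_3 + 1/6·π_4 + 1/4·π_5
  π_2 = 1/4·π_0 + 1/6·π_1 + 1/6·π_2 + 1/12·π_3 + 1/3·π_4 + 1/6·π_5
  π_3 = 1/12·π_0 + 1/12·π_1 + 1/6·π_2 + 1/6·π_3 + 1/6·π_4 + 1/6·π_5
  π_4 = 1/12·π_0 + 1/12·π_1 + 1/6·π_2 + 1/4·π_3 + 1/12·π_4 + 1/12·π_5
  normalize: π_0 + π_1 + π_2 + π_3 + π_4 + π_5 = 1
Solving the linear system gives exactly π = [32746/241921, 38800/241921, 45127/241921, 34358/241921, 29647/241921, 61243/241921].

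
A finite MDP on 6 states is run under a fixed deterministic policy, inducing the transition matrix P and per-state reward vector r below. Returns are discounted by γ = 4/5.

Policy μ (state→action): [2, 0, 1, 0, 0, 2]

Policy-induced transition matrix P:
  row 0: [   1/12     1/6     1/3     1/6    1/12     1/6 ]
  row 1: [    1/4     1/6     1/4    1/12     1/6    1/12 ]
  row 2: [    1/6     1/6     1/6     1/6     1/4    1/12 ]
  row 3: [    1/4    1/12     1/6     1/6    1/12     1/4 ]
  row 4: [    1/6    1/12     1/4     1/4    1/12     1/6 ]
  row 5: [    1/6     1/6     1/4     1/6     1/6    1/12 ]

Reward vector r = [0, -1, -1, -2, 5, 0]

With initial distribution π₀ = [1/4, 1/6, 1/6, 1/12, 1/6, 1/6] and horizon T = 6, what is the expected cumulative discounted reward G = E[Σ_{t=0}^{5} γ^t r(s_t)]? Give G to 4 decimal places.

t=0: π = [0.2500, 0.1667, 0.1667, 0.0833, 0.1667, 0.1667], E[r] = 0.3333, γ^t·E[r] = 0.333333, running G = 0.333333
t=1: π = [0.1667, 0.1458, 0.2500, 0.1667, 0.1389, 0.1319], E[r] = -0.0347, γ^t·E[r] = -0.027778, running G = 0.305556
t=2: π = [0.1788, 0.1412, 0.2292, 0.1661, 0.1481, 0.1366], E[r] = 0.0382, γ^t·E[r] = 0.024444, running G = 0.330000
t=3: π = [0.1774, 0.1405, 0.2320, 0.1672, 0.1447, 0.1383], E[r] = 0.0164, γ^t·E[r] = 0.008420, running G = 0.338420
t=4: π = [0.1775, 0.1407, 0.2315, 0.1670, 0.1452, 0.1380], E[r] = 0.0199, γ^t·E[r] = 0.008148, running G = 0.346568
t=5: π = [0.1775, 0.1406, 0.2316, 0.1670, 0.1451, 0.1381], E[r] = 0.0194, γ^t·E[r] = 0.006359, running G = 0.352927

G = 0.3529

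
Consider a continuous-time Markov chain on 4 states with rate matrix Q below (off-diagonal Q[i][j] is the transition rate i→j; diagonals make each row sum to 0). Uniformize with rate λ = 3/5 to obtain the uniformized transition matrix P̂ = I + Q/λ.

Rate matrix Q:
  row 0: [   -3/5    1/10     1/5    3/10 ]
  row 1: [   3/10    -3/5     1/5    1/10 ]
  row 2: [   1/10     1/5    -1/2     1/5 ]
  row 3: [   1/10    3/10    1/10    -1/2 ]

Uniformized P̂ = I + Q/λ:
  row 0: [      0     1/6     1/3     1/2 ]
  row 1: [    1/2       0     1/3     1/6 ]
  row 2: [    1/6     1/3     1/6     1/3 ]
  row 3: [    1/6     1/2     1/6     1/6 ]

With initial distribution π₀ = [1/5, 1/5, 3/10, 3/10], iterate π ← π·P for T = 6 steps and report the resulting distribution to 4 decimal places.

π = [0.2162, 0.2581, 0.2457, 0.2800]

t=0: π = [0.2000, 0.2000, 0.3000, 0.3000]
t=1: π = [0.2000, 0.2833, 0.2333, 0.2833]
t=2: π = [0.2278, 0.2528, 0.2472, 0.2722]
t=3: π = [0.2130, 0.2565, 0.2468, 0.2838]
t=4: π = [0.2167, 0.2596, 0.2449, 0.2788]
t=5: π = [0.2171, 0.2571, 0.2461, 0.2797]
t=6: π = [0.2162, 0.2581, 0.2457, 0.2800]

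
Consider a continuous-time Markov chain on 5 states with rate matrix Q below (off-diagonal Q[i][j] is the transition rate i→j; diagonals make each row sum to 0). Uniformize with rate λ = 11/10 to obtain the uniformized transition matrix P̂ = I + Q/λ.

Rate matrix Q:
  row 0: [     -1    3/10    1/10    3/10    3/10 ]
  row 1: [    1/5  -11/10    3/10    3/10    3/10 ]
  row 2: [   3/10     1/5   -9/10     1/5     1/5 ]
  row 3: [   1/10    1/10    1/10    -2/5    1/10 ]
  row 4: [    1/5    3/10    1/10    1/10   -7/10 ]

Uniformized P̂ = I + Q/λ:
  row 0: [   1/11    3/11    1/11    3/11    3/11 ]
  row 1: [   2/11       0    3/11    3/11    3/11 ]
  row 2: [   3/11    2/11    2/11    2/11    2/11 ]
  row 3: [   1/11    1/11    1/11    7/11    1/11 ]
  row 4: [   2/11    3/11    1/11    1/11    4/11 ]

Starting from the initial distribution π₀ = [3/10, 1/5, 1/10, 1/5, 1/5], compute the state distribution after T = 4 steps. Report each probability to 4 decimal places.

t=0: π = [0.3000, 0.2000, 0.1000, 0.2000, 0.2000]
t=1: π = [0.1455, 0.1727, 0.1364, 0.3000, 0.2455]
t=2: π = [0.1537, 0.1587, 0.1347, 0.3248, 0.2281]
t=3: π = [0.1506, 0.1582, 0.1320, 0.3371, 0.2222]
t=4: π = [0.1495, 0.1563, 0.1317, 0.3429, 0.2196]

π = [0.1495, 0.1563, 0.1317, 0.3429, 0.2196]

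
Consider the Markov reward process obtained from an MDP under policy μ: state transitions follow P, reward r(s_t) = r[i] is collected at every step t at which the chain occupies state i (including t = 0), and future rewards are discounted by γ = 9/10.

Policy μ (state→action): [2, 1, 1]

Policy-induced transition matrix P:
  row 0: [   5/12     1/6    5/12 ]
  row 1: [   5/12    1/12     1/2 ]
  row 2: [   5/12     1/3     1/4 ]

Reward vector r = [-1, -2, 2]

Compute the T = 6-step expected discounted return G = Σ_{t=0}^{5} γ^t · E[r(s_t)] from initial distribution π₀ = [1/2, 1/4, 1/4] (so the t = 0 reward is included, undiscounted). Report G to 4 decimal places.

G = -0.7787

t=0: π = [0.5000, 0.2500, 0.2500], E[r] = -0.5000, γ^t·E[r] = -0.500000, running G = -0.500000
t=1: π = [0.4167, 0.1875, 0.3958], E[r] = 0.0000, γ^t·E[r] = 0.000000, running G = -0.500000
t=2: π = [0.4167, 0.2170, 0.3663], E[r] = -0.1181, γ^t·E[r] = -0.095625, running G = -0.595625
t=3: π = [0.4167, 0.2096, 0.3737], E[r] = -0.0885, γ^t·E[r] = -0.064547, running G = -0.660172
t=4: π = [0.4167, 0.2115, 0.3719], E[r] = -0.0959, γ^t·E[r] = -0.062933, running G = -0.723105
t=5: π = [0.4167, 0.2110, 0.3723], E[r] = -0.0941, γ^t·E[r] = -0.055551, running G = -0.778656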